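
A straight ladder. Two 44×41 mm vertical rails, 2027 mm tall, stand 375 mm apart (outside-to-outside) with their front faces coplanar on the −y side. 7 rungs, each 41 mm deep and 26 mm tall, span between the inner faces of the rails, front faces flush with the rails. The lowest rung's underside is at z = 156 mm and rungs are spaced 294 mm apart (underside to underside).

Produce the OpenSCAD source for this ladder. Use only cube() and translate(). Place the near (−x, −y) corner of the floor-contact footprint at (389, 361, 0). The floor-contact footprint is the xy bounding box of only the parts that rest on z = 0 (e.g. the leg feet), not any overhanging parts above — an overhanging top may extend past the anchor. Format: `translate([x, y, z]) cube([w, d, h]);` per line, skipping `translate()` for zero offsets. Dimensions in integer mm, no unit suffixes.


translate([389, 361, 0]) cube([44, 41, 2027]);
translate([720, 361, 0]) cube([44, 41, 2027]);
translate([433, 361, 156]) cube([287, 41, 26]);
translate([433, 361, 450]) cube([287, 41, 26]);
translate([433, 361, 744]) cube([287, 41, 26]);
translate([433, 361, 1038]) cube([287, 41, 26]);
translate([433, 361, 1332]) cube([287, 41, 26]);
translate([433, 361, 1626]) cube([287, 41, 26]);
translate([433, 361, 1920]) cube([287, 41, 26]);


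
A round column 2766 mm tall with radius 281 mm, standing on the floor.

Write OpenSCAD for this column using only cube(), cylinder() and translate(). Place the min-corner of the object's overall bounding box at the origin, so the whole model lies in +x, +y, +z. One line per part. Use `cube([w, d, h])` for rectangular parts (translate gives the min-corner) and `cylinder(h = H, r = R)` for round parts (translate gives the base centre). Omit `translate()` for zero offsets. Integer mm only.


translate([281, 281, 0]) cylinder(h = 2766, r = 281);


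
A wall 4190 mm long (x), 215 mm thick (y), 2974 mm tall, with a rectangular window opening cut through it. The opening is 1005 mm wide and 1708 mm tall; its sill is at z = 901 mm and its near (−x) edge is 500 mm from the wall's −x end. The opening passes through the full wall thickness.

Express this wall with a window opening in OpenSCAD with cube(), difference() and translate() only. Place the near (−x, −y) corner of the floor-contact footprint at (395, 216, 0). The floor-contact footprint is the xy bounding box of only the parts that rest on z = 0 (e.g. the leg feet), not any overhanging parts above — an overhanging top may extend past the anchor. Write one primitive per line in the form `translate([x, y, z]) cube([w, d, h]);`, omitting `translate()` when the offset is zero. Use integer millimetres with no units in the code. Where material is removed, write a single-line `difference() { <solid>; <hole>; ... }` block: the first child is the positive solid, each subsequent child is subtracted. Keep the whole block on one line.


difference() { translate([395, 216, 0]) cube([4190, 215, 2974]); translate([895, 216, 901]) cube([1005, 215, 1708]); }


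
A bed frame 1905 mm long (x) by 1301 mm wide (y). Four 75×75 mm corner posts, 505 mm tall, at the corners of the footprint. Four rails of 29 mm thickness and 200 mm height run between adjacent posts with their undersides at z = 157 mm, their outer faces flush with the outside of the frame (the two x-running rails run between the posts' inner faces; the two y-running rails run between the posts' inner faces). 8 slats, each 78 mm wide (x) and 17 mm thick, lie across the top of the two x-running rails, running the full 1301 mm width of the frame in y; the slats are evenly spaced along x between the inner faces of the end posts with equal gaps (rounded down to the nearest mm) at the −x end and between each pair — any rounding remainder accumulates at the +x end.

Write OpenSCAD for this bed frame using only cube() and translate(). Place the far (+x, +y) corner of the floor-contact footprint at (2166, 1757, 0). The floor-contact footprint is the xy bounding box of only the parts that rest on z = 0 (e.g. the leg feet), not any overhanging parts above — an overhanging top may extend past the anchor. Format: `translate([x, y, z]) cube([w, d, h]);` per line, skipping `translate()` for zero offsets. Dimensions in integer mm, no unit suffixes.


translate([261, 456, 0]) cube([75, 75, 505]);
translate([261, 1682, 0]) cube([75, 75, 505]);
translate([2091, 456, 0]) cube([75, 75, 505]);
translate([2091, 1682, 0]) cube([75, 75, 505]);
translate([336, 456, 157]) cube([1755, 29, 200]);
translate([336, 1728, 157]) cube([1755, 29, 200]);
translate([261, 531, 157]) cube([29, 1151, 200]);
translate([2137, 531, 157]) cube([29, 1151, 200]);
translate([461, 456, 357]) cube([78, 1301, 17]);
translate([664, 456, 357]) cube([78, 1301, 17]);
translate([867, 456, 357]) cube([78, 1301, 17]);
translate([1070, 456, 357]) cube([78, 1301, 17]);
translate([1273, 456, 357]) cube([78, 1301, 17]);
translate([1476, 456, 357]) cube([78, 1301, 17]);
translate([1679, 456, 357]) cube([78, 1301, 17]);
translate([1882, 456, 357]) cube([78, 1301, 17]);


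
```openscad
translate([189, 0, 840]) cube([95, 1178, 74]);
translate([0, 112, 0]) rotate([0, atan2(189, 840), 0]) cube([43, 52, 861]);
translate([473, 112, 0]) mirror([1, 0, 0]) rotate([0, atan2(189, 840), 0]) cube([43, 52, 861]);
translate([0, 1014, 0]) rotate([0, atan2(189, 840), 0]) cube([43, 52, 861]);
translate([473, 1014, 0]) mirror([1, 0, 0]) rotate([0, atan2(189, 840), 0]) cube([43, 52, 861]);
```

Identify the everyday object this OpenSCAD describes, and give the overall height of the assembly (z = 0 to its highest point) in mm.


A sawhorse. The overall height is 914 mm.

A beam across two mirrored pairs of raked legs — a sawhorse. The beam's underside is at z = 840 (matching the legs' vertical rise in atan2(189, 840)) and the beam is 74 mm tall, so its top is at 840 + 74 = 914 mm. The raked legs top out at the beam's underside, so that is the highest point.


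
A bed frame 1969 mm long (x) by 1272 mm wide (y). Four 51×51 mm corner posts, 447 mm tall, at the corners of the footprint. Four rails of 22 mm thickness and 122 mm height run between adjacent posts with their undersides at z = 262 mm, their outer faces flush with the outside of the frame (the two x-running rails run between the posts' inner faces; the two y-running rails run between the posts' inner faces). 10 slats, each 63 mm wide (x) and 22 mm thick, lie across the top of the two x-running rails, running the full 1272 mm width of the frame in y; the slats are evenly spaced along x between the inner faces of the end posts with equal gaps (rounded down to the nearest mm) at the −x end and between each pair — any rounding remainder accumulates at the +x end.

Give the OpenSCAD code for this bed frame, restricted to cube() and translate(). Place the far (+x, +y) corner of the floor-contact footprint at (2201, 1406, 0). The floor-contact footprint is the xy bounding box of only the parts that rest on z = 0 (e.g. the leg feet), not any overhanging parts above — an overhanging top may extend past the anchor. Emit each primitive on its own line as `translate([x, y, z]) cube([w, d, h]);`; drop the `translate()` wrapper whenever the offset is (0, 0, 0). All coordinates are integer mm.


translate([232, 134, 0]) cube([51, 51, 447]);
translate([232, 1355, 0]) cube([51, 51, 447]);
translate([2150, 134, 0]) cube([51, 51, 447]);
translate([2150, 1355, 0]) cube([51, 51, 447]);
translate([283, 134, 262]) cube([1867, 22, 122]);
translate([283, 1384, 262]) cube([1867, 22, 122]);
translate([232, 185, 262]) cube([22, 1170, 122]);
translate([2179, 185, 262]) cube([22, 1170, 122]);
translate([395, 134, 384]) cube([63, 1272, 22]);
translate([570, 134, 384]) cube([63, 1272, 22]);
translate([745, 134, 384]) cube([63, 1272, 22]);
translate([920, 134, 384]) cube([63, 1272, 22]);
translate([1095, 134, 384]) cube([63, 1272, 22]);
translate([1270, 134, 384]) cube([63, 1272, 22]);
translate([1445, 134, 384]) cube([63, 1272, 22]);
translate([1620, 134, 384]) cube([63, 1272, 22]);
translate([1795, 134, 384]) cube([63, 1272, 22]);
translate([1970, 134, 384]) cube([63, 1272, 22]);


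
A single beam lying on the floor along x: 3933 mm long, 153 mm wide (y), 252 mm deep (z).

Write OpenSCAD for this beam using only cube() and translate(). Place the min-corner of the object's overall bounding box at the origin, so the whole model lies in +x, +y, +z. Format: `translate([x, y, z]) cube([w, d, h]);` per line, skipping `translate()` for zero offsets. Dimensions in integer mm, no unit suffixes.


cube([3933, 153, 252]);


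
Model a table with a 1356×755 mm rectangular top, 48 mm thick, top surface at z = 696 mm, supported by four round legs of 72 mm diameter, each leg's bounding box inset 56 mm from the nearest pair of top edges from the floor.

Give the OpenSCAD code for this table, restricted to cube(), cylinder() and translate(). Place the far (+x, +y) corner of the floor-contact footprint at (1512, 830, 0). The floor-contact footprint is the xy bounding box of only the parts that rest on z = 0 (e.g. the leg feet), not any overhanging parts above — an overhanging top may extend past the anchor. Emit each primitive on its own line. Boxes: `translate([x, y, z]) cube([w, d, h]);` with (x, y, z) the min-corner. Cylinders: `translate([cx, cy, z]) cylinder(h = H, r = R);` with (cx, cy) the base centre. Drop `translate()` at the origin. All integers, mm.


translate([212, 131, 648]) cube([1356, 755, 48]);
translate([304, 223, 0]) cylinder(h = 648, r = 36);
translate([1476, 223, 0]) cylinder(h = 648, r = 36);
translate([304, 794, 0]) cylinder(h = 648, r = 36);
translate([1476, 794, 0]) cylinder(h = 648, r = 36);


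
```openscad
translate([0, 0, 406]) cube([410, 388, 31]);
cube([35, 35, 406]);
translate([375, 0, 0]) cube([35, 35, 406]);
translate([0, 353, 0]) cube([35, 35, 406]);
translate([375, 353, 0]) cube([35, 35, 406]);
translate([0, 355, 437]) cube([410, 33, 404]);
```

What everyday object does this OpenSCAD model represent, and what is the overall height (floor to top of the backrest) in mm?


A chair. The overall height is 841 mm.

A slab on four corner posts with a tall panel at the back — a chair. The seat slab sits at z = 406 with thickness 31, and the 404 mm backrest starts at the seat top, so the overall height is 406 + 31 + 404 = 841 mm.


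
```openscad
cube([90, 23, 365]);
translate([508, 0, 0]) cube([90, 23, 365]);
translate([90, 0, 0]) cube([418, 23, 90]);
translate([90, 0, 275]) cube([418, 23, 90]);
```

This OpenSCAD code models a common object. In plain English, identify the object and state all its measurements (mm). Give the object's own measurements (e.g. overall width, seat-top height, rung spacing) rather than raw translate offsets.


A rectangular picture frame lying in the x–z plane (depth along y). The opening is 418 mm wide (x) by 185 mm tall (z), surrounded by a border 90 mm wide on all four sides. The frame is 23 mm deep and is made of two full-height vertical stiles with two horizontal rails fitted between them.


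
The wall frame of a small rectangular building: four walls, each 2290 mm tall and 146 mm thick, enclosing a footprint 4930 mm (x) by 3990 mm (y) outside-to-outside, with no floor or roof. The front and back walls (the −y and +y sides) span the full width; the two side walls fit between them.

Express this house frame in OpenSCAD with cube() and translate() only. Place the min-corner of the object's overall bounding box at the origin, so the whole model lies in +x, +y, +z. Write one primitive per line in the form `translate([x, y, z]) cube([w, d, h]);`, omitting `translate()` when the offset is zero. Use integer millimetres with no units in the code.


cube([4930, 146, 2290]);
translate([0, 3844, 0]) cube([4930, 146, 2290]);
translate([0, 146, 0]) cube([146, 3698, 2290]);
translate([4784, 146, 0]) cube([146, 3698, 2290]);


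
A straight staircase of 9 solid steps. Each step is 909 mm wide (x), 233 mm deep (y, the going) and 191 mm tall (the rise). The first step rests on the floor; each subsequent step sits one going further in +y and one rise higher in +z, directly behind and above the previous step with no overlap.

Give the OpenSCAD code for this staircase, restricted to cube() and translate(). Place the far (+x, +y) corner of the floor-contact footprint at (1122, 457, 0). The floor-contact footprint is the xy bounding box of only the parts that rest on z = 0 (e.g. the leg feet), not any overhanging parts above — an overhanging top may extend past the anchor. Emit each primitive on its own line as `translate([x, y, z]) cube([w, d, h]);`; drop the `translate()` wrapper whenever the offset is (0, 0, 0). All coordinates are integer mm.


translate([213, 224, 0]) cube([909, 233, 191]);
translate([213, 457, 191]) cube([909, 233, 191]);
translate([213, 690, 382]) cube([909, 233, 191]);
translate([213, 923, 573]) cube([909, 233, 191]);
translate([213, 1156, 764]) cube([909, 233, 191]);
translate([213, 1389, 955]) cube([909, 233, 191]);
translate([213, 1622, 1146]) cube([909, 233, 191]);
translate([213, 1855, 1337]) cube([909, 233, 191]);
translate([213, 2088, 1528]) cube([909, 233, 191]);


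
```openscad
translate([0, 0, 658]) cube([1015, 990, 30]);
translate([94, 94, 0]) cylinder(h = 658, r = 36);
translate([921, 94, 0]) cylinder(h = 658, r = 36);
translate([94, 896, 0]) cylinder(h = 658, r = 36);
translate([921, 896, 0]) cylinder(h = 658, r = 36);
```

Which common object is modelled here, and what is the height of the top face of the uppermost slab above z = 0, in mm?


A table. The table height is 688 mm.

A 1015×990×30 slab sits at z = 658 on four Ø72 mm round legs — a table. The top surface is at 658 + 30 = 688 mm.


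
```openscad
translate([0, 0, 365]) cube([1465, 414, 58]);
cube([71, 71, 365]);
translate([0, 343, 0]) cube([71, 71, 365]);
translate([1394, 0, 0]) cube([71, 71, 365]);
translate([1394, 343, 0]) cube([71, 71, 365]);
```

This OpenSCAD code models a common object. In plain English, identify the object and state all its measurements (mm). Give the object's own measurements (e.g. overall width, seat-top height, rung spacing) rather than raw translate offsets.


A long wooden bench with a 1465 mm (x) × 414 mm (y) seat, 58 mm thick, its top surface 423 mm above the floor. Four 71 mm square legs at the seat corners, flush with the edges, run from z = 0 to the seat underside.


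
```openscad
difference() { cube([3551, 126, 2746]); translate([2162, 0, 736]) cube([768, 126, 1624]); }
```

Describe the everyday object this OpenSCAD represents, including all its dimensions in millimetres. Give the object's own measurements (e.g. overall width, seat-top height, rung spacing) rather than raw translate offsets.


A wall 3551 mm long (x), 126 mm thick (y), 2746 mm tall, with a rectangular window opening cut through it. The opening is 768 mm wide and 1624 mm tall; its sill is at z = 736 mm and its near (−x) edge is 2162 mm from the wall's −x end. The opening passes through the full wall thickness.


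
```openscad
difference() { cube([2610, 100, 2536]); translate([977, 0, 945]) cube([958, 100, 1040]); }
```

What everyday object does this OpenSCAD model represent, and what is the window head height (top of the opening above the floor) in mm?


A wall with a window opening. The window head height is 1985 mm.

A wall with a rectangular opening subtracted — a window. Sill at z = 945, opening 1040 mm tall, so the head is at 945 + 1040 = 1985 mm.


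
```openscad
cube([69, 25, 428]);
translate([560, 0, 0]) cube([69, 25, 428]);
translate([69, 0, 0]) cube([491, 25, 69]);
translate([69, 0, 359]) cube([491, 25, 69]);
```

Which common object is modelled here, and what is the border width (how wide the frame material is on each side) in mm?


A picture frame. The border width is 69 mm.

Four thin pieces enclosing a rectangular opening — a picture frame. The two full-height stiles are 428 mm tall; the top rail sits at z = 359 and is 69 mm tall, so the border above the opening is 428 − 359 = 69 mm, matching the stile x-width.


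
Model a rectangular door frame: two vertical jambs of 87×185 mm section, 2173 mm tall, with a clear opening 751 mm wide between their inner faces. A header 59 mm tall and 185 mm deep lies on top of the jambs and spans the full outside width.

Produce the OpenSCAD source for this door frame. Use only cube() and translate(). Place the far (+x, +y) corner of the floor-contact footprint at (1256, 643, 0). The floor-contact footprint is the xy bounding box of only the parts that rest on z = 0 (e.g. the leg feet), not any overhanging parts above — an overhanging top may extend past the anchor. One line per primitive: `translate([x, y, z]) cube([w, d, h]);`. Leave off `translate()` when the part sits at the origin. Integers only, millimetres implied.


translate([331, 458, 0]) cube([87, 185, 2173]);
translate([1169, 458, 0]) cube([87, 185, 2173]);
translate([331, 458, 2173]) cube([925, 185, 59]);


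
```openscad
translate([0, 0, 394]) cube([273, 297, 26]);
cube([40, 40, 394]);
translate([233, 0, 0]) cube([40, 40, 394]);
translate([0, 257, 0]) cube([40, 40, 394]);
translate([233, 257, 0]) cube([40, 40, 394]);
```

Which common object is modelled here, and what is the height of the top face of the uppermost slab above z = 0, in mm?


A stool. The seat height is 420 mm.

A 273×297×26 slab at z = 394 on four corner posts — a stool. The seat top is 394 + 26 = 420 mm.


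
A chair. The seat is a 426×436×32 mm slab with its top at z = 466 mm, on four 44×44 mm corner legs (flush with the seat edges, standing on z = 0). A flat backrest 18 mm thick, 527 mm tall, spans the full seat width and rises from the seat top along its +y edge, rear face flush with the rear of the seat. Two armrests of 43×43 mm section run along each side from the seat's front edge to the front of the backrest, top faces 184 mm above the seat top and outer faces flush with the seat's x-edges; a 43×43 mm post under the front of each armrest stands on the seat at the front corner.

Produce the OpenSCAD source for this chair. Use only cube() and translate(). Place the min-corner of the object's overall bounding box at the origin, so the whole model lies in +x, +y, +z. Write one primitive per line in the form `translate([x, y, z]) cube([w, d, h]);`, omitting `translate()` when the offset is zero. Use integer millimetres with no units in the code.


translate([0, 0, 434]) cube([426, 436, 32]);
cube([44, 44, 434]);
translate([382, 0, 0]) cube([44, 44, 434]);
translate([0, 392, 0]) cube([44, 44, 434]);
translate([382, 392, 0]) cube([44, 44, 434]);
translate([0, 418, 466]) cube([426, 18, 527]);
translate([0, 0, 607]) cube([43, 418, 43]);
translate([383, 0, 607]) cube([43, 418, 43]);
translate([0, 0, 466]) cube([43, 43, 141]);
translate([383, 0, 466]) cube([43, 43, 141]);


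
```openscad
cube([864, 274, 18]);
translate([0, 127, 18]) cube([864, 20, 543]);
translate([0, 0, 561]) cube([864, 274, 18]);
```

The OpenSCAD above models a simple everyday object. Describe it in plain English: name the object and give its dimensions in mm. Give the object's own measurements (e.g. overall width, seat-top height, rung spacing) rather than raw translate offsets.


An I-beam lying along x, 864 mm long. Overall section height 579 mm. Two flanges 274 mm wide (y) and 18 mm thick, one on the floor and one at the top; a web 20 mm thick runs between them, centred on the flange width.


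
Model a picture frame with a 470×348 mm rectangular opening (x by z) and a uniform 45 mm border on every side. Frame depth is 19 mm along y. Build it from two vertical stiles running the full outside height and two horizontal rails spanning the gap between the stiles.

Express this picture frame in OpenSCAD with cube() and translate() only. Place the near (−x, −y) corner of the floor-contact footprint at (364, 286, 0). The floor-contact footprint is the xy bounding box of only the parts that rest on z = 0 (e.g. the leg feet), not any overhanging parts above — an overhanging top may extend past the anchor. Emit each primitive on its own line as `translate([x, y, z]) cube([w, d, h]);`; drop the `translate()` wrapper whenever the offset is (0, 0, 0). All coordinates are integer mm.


translate([364, 286, 0]) cube([45, 19, 438]);
translate([879, 286, 0]) cube([45, 19, 438]);
translate([409, 286, 0]) cube([470, 19, 45]);
translate([409, 286, 393]) cube([470, 19, 45]);


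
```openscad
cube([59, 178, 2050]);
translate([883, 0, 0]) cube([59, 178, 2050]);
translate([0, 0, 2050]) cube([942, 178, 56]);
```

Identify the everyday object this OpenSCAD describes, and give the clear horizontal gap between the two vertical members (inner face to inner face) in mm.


A door frame. The clear opening width is 824 mm.

Two 2050 mm tall posts with a header on top — a door frame. The left jamb is 59 mm wide at x = 0; the right jamb starts at x = 883. The clear opening is 883 − 59 = 824 mm.


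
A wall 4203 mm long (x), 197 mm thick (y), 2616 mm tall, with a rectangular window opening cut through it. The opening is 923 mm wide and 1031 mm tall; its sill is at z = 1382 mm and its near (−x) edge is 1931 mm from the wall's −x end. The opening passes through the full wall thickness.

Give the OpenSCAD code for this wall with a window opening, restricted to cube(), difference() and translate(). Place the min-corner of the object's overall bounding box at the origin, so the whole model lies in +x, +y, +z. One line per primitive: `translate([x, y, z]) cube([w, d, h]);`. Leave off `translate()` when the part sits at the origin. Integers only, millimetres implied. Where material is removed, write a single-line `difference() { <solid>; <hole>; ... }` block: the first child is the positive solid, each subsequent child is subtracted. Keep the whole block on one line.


difference() { cube([4203, 197, 2616]); translate([1931, 0, 1382]) cube([923, 197, 1031]); }


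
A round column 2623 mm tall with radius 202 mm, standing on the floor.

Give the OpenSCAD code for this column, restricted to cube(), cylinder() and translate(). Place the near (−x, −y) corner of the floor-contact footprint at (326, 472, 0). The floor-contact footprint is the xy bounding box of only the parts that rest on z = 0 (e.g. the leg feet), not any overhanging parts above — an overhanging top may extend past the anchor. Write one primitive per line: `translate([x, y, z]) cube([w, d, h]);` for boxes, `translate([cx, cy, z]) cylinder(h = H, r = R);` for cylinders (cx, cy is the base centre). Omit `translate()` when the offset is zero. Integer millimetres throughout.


translate([528, 674, 0]) cylinder(h = 2623, r = 202);


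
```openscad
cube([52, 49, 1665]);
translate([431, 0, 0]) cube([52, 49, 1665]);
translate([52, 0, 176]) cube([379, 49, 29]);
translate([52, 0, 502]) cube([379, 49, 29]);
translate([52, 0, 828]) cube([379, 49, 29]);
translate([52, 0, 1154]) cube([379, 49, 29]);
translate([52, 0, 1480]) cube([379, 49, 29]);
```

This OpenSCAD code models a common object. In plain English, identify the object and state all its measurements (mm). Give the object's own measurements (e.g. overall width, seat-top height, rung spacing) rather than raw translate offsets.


A straight ladder. Two 52×49 mm vertical rails, 1665 mm tall, stand 483 mm apart (outside-to-outside) with their front faces coplanar on the −y side. 5 rungs, each 49 mm deep and 29 mm tall, span between the inner faces of the rails, front faces flush with the rails. The lowest rung's underside is at z = 176 mm and rungs are spaced 326 mm apart (underside to underside).


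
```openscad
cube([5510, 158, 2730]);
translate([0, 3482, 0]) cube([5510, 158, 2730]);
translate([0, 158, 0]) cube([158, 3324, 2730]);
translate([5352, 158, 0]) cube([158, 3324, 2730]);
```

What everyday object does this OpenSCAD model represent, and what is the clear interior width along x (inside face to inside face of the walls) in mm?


A house (or room) frame. The interior width is 5194 mm.

Four 2730 mm walls enclosing a rectangle with no floor or roof — a room or house frame. Outside width is 5510 mm and wall thickness is 158 mm, so the interior width is 5510 − 2 × 158 = 5194 mm.


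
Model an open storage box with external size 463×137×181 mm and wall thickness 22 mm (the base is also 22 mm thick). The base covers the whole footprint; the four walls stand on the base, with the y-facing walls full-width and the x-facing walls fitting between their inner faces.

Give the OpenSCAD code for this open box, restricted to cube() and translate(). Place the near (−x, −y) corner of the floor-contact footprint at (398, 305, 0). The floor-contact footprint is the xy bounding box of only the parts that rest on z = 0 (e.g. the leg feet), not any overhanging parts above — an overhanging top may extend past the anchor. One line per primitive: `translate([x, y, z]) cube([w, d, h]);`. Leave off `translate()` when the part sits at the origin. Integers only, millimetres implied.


translate([398, 305, 0]) cube([463, 137, 22]);
translate([398, 305, 22]) cube([463, 22, 159]);
translate([398, 420, 22]) cube([463, 22, 159]);
translate([398, 327, 22]) cube([22, 93, 159]);
translate([839, 327, 22]) cube([22, 93, 159]);


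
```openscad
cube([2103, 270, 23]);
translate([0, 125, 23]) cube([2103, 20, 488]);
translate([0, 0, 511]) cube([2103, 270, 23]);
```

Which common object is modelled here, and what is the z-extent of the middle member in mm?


An I-beam. The web height is 488 mm.

Two wide flanges with a thin centred web — an I-beam. Overall 534 mm minus two 23 mm flanges gives a web of 534 − 2·23 = 488 mm.


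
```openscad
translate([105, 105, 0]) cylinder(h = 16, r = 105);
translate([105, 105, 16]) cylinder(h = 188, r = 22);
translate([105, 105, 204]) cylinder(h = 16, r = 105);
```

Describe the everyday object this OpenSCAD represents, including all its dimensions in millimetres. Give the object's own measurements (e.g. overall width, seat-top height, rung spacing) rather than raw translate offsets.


A spool: two coaxial disc flanges of radius 105 mm and thickness 16 mm, joined by a core cylinder of radius 22 mm and height 188 mm. The lower flange rests on z = 0 and the three cylinders share a vertical axis.


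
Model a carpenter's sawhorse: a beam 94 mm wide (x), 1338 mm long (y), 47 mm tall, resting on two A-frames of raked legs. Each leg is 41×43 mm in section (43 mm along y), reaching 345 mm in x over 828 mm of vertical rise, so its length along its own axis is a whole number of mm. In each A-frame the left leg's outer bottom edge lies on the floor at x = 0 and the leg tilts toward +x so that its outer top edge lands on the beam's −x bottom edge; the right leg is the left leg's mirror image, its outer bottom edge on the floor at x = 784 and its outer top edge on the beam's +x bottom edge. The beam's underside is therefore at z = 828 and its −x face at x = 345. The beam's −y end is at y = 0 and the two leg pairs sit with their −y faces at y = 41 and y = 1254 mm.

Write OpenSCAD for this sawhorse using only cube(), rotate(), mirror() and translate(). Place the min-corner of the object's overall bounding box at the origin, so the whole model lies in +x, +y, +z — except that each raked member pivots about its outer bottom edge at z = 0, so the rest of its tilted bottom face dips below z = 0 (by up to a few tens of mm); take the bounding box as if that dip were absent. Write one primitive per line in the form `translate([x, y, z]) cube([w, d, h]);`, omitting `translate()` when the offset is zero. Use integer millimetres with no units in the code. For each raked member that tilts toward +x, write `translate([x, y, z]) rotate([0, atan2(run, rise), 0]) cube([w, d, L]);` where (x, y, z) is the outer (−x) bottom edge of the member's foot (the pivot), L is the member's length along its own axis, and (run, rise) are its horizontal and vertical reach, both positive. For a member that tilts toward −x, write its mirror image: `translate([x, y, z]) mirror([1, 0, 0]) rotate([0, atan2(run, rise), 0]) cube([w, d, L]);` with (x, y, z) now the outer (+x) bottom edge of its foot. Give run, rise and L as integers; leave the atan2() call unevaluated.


// leg length = √(345² + 828²) = 897
// right-leg outer foot x = 2·345 + 94 = 784
// beam min-corner = (345, 0, 828)
translate([345, 0, 828]) cube([94, 1338, 47]);
translate([0, 41, 0]) rotate([0, atan2(345, 828), 0]) cube([41, 43, 897]);
translate([784, 41, 0]) mirror([1, 0, 0]) rotate([0, atan2(345, 828), 0]) cube([41, 43, 897]);
translate([0, 1254, 0]) rotate([0, atan2(345, 828), 0]) cube([41, 43, 897]);
translate([784, 1254, 0]) mirror([1, 0, 0]) rotate([0, atan2(345, 828), 0]) cube([41, 43, 897]);


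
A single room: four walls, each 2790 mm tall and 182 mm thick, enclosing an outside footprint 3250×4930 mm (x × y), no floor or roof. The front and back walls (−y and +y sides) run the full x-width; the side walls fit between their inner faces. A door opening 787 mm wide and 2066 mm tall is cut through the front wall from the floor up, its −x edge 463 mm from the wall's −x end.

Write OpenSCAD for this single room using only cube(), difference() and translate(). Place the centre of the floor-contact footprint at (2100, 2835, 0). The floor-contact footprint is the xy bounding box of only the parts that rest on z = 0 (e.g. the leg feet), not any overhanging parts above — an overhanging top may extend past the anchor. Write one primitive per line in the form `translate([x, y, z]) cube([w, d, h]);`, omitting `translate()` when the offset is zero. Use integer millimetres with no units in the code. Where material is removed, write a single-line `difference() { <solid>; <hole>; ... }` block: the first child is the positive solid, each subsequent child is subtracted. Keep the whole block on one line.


difference() { translate([475, 370, 0]) cube([3250, 182, 2790]); translate([938, 370, 0]) cube([787, 182, 2066]); }
translate([475, 5118, 0]) cube([3250, 182, 2790]);
translate([475, 552, 0]) cube([182, 4566, 2790]);
translate([3543, 552, 0]) cube([182, 4566, 2790]);


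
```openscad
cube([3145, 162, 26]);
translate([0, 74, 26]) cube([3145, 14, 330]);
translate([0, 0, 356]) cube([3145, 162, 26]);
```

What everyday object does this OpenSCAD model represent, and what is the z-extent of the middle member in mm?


An I-beam. The web height is 330 mm.

Two wide flanges with a thin centred web — an I-beam. Overall 382 mm minus two 26 mm flanges gives a web of 382 − 2·26 = 330 mm.


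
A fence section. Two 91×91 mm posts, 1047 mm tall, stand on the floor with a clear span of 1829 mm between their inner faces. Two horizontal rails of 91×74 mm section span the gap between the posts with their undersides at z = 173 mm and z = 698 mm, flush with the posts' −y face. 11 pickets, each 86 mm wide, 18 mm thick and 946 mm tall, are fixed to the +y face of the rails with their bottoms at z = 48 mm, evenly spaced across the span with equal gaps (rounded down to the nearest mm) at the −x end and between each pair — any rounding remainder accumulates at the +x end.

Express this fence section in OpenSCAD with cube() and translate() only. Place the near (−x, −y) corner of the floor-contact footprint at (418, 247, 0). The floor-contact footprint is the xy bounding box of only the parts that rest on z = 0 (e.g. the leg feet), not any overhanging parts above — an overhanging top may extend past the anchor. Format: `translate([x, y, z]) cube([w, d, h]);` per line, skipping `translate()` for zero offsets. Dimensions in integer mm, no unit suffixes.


translate([418, 247, 0]) cube([91, 91, 1047]);
translate([2338, 247, 0]) cube([91, 91, 1047]);
translate([509, 247, 173]) cube([1829, 91, 74]);
translate([509, 247, 698]) cube([1829, 91, 74]);
translate([582, 338, 48]) cube([86, 18, 946]);
translate([741, 338, 48]) cube([86, 18, 946]);
translate([900, 338, 48]) cube([86, 18, 946]);
translate([1059, 338, 48]) cube([86, 18, 946]);
translate([1218, 338, 48]) cube([86, 18, 946]);
translate([1377, 338, 48]) cube([86, 18, 946]);
translate([1536, 338, 48]) cube([86, 18, 946]);
translate([1695, 338, 48]) cube([86, 18, 946]);
translate([1854, 338, 48]) cube([86, 18, 946]);
translate([2013, 338, 48]) cube([86, 18, 946]);
translate([2172, 338, 48]) cube([86, 18, 946]);


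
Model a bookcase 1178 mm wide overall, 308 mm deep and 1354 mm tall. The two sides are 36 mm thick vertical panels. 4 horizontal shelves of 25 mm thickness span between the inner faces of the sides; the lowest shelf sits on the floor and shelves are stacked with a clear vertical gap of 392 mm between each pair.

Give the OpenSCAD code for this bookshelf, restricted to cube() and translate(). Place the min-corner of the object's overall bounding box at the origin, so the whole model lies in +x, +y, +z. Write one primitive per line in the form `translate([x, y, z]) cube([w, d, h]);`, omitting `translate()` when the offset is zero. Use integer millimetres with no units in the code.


cube([36, 308, 1354]);
translate([1142, 0, 0]) cube([36, 308, 1354]);
translate([36, 0, 0]) cube([1106, 308, 25]);
translate([36, 0, 417]) cube([1106, 308, 25]);
translate([36, 0, 834]) cube([1106, 308, 25]);
translate([36, 0, 1251]) cube([1106, 308, 25]);


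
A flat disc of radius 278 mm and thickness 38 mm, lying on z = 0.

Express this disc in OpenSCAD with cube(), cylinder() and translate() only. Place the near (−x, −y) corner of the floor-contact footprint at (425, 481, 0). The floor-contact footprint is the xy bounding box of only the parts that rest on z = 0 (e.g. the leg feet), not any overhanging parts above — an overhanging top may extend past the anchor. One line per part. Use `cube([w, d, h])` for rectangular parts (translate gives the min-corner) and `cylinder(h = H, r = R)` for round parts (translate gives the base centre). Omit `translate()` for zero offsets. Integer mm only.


translate([703, 759, 0]) cylinder(h = 38, r = 278);


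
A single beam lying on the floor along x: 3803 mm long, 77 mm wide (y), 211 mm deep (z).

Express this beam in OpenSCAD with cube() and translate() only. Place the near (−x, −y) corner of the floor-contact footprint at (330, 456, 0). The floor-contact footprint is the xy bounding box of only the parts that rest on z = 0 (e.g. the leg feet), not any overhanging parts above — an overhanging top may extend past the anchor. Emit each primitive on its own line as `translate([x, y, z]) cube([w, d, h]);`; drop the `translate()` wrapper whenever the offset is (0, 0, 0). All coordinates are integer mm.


translate([330, 456, 0]) cube([3803, 77, 211]);


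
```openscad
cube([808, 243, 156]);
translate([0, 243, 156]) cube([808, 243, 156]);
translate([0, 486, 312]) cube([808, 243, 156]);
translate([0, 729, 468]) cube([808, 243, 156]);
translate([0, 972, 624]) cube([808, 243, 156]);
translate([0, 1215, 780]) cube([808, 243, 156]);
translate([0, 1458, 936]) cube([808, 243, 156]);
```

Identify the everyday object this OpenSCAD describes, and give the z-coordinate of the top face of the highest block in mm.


A staircase. The total rise is 1092 mm.

7 identical blocks, each offset up and back from the previous — a staircase. Each step is 156 mm tall and there are 7 of them, so the total rise is 7 × 156 = 1092 mm.


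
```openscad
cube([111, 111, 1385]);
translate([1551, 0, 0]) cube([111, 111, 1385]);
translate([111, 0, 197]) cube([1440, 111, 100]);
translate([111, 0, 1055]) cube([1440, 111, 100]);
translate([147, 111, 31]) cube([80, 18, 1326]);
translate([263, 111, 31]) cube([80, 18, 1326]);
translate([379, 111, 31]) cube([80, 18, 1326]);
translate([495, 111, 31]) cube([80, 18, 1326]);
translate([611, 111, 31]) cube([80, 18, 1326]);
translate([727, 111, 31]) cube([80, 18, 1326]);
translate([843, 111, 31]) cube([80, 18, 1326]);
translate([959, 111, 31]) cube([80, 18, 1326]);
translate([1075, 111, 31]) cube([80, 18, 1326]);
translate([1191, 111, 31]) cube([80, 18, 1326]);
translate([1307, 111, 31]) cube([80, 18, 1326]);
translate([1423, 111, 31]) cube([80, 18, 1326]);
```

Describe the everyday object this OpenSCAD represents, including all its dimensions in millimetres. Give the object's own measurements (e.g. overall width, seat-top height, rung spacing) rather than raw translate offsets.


A fence section. Two 111×111 mm posts, 1385 mm tall, stand on the floor with a clear span of 1440 mm between their inner faces. Two horizontal rails of 111×100 mm section span the gap between the posts with their undersides at z = 197 mm and z = 1055 mm, flush with the posts' −y face. 12 pickets, each 80 mm wide, 18 mm thick and 1326 mm tall, are fixed to the +y face of the rails with their bottoms at z = 31 mm, spaced across the span with a 36 mm gap after the −x post and between neighbouring pickets, with 48 mm left before the +x post.


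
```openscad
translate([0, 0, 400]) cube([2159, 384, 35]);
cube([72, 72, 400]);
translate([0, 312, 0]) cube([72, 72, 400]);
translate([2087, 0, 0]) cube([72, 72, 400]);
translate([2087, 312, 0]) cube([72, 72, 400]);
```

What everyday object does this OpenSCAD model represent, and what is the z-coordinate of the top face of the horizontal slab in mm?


A bench. The seat-top height is 435 mm.

A long slab on four corner posts — a bench. The slab sits at z = 400 with thickness 35, so the top is 400 + 35 = 435 mm.


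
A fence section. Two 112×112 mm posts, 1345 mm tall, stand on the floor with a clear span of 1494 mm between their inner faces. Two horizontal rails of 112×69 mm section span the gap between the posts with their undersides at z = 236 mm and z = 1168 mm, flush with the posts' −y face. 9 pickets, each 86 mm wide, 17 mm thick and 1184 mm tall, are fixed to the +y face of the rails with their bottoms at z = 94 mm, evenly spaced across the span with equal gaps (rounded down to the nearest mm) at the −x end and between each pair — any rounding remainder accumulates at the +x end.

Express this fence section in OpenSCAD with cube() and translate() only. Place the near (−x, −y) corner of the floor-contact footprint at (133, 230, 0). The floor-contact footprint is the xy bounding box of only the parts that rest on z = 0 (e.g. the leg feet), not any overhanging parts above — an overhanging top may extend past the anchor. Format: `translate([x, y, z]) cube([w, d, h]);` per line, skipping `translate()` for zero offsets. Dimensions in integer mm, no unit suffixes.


translate([133, 230, 0]) cube([112, 112, 1345]);
translate([1739, 230, 0]) cube([112, 112, 1345]);
translate([245, 230, 236]) cube([1494, 112, 69]);
translate([245, 230, 1168]) cube([1494, 112, 69]);
translate([317, 342, 94]) cube([86, 17, 1184]);
translate([475, 342, 94]) cube([86, 17, 1184]);
translate([633, 342, 94]) cube([86, 17, 1184]);
translate([791, 342, 94]) cube([86, 17, 1184]);
translate([949, 342, 94]) cube([86, 17, 1184]);
translate([1107, 342, 94]) cube([86, 17, 1184]);
translate([1265, 342, 94]) cube([86, 17, 1184]);
translate([1423, 342, 94]) cube([86, 17, 1184]);
translate([1581, 342, 94]) cube([86, 17, 1184]);


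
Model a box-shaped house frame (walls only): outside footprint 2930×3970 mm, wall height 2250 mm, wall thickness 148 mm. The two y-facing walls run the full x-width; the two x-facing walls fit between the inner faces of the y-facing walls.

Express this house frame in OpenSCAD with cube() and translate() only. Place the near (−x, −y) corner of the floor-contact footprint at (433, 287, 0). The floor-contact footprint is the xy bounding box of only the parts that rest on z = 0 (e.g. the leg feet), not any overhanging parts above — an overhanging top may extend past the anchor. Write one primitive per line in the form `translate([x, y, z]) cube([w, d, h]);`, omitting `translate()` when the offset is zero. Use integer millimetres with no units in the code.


translate([433, 287, 0]) cube([2930, 148, 2250]);
translate([433, 4109, 0]) cube([2930, 148, 2250]);
translate([433, 435, 0]) cube([148, 3674, 2250]);
translate([3215, 435, 0]) cube([148, 3674, 2250]);


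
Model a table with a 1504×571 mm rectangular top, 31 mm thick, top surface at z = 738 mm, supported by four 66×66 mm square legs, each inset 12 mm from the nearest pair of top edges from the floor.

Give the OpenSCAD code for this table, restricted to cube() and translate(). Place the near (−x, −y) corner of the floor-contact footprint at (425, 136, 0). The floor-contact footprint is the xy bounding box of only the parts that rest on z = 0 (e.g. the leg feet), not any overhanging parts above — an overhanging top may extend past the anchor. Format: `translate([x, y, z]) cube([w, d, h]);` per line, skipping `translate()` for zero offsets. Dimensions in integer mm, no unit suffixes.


// leg_h = 738 - 31 = 707
translate([413, 124, 707]) cube([1504, 571, 31]);
translate([425, 136, 0]) cube([66, 66, 707]);
translate([1839, 136, 0]) cube([66, 66, 707]);
translate([425, 617, 0]) cube([66, 66, 707]);
translate([1839, 617, 0]) cube([66, 66, 707]);
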